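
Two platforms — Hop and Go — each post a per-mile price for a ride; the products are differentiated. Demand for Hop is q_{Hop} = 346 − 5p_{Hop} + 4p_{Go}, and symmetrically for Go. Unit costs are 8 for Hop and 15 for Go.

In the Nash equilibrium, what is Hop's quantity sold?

Hop's profit: π = (p_{Hop} − 8)(346 − 5p_{Hop} + 4p_{Go}).
∂π/∂p_{Hop} = 386 − 10p_{Hop} + 4p_{Go} = 0 ⇒ p_{Hop} = 38.6 + 0.4p_{Go}.
Similarly p_{Go} = 42.1 + 0.4p_{Hop}.
Substituting the second reaction function into the first: p_{Hop} = 38.6 + 0.4(42.1 + 0.4p_{Hop}), which gives 0.84p_{Hop} = 55.44 ⇒ p_{Hop} = 66.
Then p_{Go} = 42.1 + 0.4·66 = 68.5.
q_{Hop} = 346 − 5·66 + 4·68.5 = 290.

290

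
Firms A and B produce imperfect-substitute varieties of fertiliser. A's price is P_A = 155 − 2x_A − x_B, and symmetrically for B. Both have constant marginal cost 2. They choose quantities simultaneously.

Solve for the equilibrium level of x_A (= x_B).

30.6

Firm A's profit: π = x_A(155 − 2x_A − x_B) − 2x_A.
∂π/∂x_A = 153 − 4x_A − x_B = 0 ⇒ x_A = 38.25 − 0.25x_B.
Setting x_A = x_B in the reaction function: x_A = 38.25 − 0.25x_A, so x_A = 38.25 / 1.25 = 30.6.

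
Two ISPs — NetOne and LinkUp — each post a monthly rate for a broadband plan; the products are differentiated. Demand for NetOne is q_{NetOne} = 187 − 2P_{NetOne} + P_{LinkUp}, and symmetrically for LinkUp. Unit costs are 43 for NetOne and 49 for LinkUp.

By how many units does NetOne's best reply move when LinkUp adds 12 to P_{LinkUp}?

NetOne's profit: π = (P_{NetOne} − 43)(187 − 2P_{NetOne} + P_{LinkUp}).
∂π/∂P_{NetOne} = 273 − 4P_{NetOne} + P_{LinkUp} = 0 ⇒ P_{NetOne} = 68.25 + 0.25P_{LinkUp}.
The reaction-function slope is 0.25, so a 12-unit rise in P_{LinkUp} moves P_{NetOne} by 0.25 × 12 = 3. NetOne's best response rises — the actions are strategic complements.

3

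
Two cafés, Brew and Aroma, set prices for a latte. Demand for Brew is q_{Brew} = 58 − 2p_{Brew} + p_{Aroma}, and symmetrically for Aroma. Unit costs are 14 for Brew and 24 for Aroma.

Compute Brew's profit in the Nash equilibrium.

Brew's profit: π = (p_{Brew} − 14)(58 − 2p_{Brew} + p_{Aroma}).
∂π/∂p_{Brew} = 86 − 4p_{Brew} + p_{Aroma} = 0 ⇒ p_{Brew} = 21.5 + 0.25p_{Aroma}.
Similarly p_{Aroma} = 26.5 + 0.25p_{Brew}.
Substituting the second reaction function into the first: p_{Brew} = 21.5 + 0.25(26.5 + 0.25p_{Brew}), which gives 0.9375p_{Brew} = 28.125 ⇒ p_{Brew} = 30.
Then p_{Aroma} = 26.5 + 0.25·30 = 34.
q_{Brew} = 58 − 2·30 + 34 = 32.
Profit = (30 − 14)·32 = 512.

512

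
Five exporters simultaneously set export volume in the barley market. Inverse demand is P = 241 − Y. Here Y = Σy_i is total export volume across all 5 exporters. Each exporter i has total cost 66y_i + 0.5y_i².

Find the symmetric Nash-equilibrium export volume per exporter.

A representative exporter's profit is π_i = y_i(241 − Y) − 66y_i − 0.5y_i², with Y = y_i + Σ_{j≠i} y_j.
First-order condition: 175 − 3y_i − Σ_{j≠i} y_j = 0.
In a symmetric equilibrium every exporter chooses the same y, so Σ_{j≠i} y_j = 4y. The condition becomes 175 − 7y = 0, giving y = 175/7 = 25.

25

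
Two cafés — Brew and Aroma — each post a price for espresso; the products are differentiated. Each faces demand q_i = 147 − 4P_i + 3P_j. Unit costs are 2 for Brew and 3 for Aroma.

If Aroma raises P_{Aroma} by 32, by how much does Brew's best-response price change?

12

Brew's profit: π = (P_{Brew} − 2)(147 − 4P_{Brew} + 3P_{Aroma}).
∂π/∂P_{Brew} = 155 − 8P_{Brew} + 3P_{Aroma} = 0 ⇒ P_{Brew} = 19.375 + 0.375P_{Aroma}.
The reaction-function slope is 0.375, so a 32-unit rise in P_{Aroma} moves P_{Brew} by 0.375 × 32 = 12. Brew's best response rises — the actions are strategic complements.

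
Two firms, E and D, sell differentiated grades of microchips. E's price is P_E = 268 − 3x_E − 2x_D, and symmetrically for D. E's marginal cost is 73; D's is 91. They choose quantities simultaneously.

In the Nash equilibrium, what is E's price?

Firm E's profit: π = x_E(268 − 3x_E − 2x_D) − 73x_E.
∂π/∂x_E = 195 − 6x_E − 2x_D = 0 ⇒ x_E = 32.5 − (1/3)x_D.
Similarly x_D = 29.5 − (1/3)x_E.
Substituting the second reaction function into the first: x_E = 32.5 − (1/3)(29.5 − (1/3)x_E), which gives (8/9)x_E = 68/3 ⇒ x_E = 25.5.
Then x_D = 29.5 − (1/3)·25.5 = 21.
P_E = 268 − 3·25.5 − 2·21 = 149.5.

149.5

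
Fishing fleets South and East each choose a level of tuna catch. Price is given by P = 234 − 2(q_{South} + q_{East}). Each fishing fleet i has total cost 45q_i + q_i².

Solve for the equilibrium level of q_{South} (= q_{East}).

23.625

Fishing fleet South's profit: π = q_{South}(234 − 2(q_{South} + q_{East})) − 45q_{South} − q_{South}².
∂π/∂q_{South} = 189 − 6q_{South} − 2q_{East} = 0, so q_{South} = 31.5 − (1/3)q_{East}.
Setting q_{South} = q_{East} in the reaction function: q_{South} = 31.5 − (1/3)q_{South}, so q_{South} = 31.5 / (4/3) = 23.625.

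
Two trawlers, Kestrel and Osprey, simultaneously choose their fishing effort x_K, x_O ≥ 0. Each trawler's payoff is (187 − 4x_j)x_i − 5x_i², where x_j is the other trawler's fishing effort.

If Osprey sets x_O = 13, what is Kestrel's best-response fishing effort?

13.5

Kestrel's payoff is (187 − 4x_O)x_K − 5x_K².
∂π/∂x_K = 187 − 4x_O − 10x_K = 0, so x_K = 18.7 − 0.4x_O.
At x_O = 13: x_K = 18.7 − 0.4·13 = 13.5.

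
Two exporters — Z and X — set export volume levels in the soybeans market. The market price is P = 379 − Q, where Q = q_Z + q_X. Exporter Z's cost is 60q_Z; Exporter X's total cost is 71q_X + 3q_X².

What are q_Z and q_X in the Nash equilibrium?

Exporter Z's profit: π = q_Z(379 − (q_Z + q_X)) − 60q_Z.
∂π/∂q_Z = 319 − 2q_Z − q_X = 0, so q_Z = 159.5 − 0.5q_X.
For X: ∂π/∂q_X = 308 − 8q_X − q_Z = 0 ⇒ q_X = 38.5 − 0.125q_Z.
Solving the two reaction functions simultaneously: (1 − (−0.5)(−0.125))q_Z = 159.5 − 0.5·38.5, so 0.9375q_Z = 140.25 and q_Z = 149.6.
Then q_X = 38.5 − 0.125·149.6 = 19.8.

149.6, 19.8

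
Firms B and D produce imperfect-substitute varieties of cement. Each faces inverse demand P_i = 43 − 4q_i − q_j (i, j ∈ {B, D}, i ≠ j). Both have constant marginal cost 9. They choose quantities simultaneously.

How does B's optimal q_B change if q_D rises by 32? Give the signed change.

-4

Firm B's profit: π = q_B(43 − 4q_B − q_D) − 9q_B.
∂π/∂q_B = 34 − 8q_B − q_D = 0 ⇒ q_B = 4.25 − 0.125q_D.
The reaction-function slope is −0.125, so a 32-unit rise in q_D moves q_B by −0.125 × 32 = −4. B's best response falls — the actions are strategic substitutes.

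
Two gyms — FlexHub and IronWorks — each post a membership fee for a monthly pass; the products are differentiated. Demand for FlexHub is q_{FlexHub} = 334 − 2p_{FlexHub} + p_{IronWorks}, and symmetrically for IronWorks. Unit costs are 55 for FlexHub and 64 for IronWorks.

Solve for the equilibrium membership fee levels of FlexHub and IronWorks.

149.2, 152.8

FlexHub's profit: π = (p_{FlexHub} − 55)(334 − 2p_{FlexHub} + p_{IronWorks}).
∂π/∂p_{FlexHub} = 444 − 4p_{FlexHub} + p_{IronWorks} = 0 ⇒ p_{FlexHub} = 111 + 0.25p_{IronWorks}.
Similarly p_{IronWorks} = 115.5 + 0.25p_{FlexHub}.
Substituting the second reaction function into the first: p_{FlexHub} = 111 + 0.25(115.5 + 0.25p_{FlexHub}), which gives 0.9375p_{FlexHub} = 139.875 ⇒ p_{FlexHub} = 149.2.
Then p_{IronWorks} = 115.5 + 0.25·149.2 = 152.8.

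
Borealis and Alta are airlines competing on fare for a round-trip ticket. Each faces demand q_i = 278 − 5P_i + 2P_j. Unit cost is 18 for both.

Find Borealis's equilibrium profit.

Borealis's profit: π = (P_{Borealis} − 18)(278 − 5P_{Borealis} + 2P_{Alta}).
∂π/∂P_{Borealis} = 368 − 10P_{Borealis} + 2P_{Alta} = 0 ⇒ P_{Borealis} = 36.8 + 0.2P_{Alta}.
The game is symmetric, so in equilibrium P_{Alta} = P_{Borealis}: the reaction function gives 0.8P_{Borealis} = 36.8, hence P_{Borealis} = 46.
q_{Borealis} = 278 − 5·46 + 2·46 = 140.
Profit = (46 − 18)·140 = 3920.

3920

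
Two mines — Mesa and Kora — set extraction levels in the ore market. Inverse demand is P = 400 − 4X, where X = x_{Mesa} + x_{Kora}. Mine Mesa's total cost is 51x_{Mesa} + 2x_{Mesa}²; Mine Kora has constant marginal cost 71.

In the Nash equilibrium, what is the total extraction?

Mine Mesa's profit: π = x_{Mesa}(400 − 4(x_{Mesa} + x_{Kora})) − 51x_{Mesa} − 2x_{Mesa}².
∂π/∂x_{Mesa} = 349 − 12x_{Mesa} − 4x_{Kora} = 0, so x_{Mesa} = 349/12 − (1/3)x_{Kora}.
For Kora: ∂π/∂x_{Kora} = 329 − 8x_{Kora} − 4x_{Mesa} = 0 ⇒ x_{Kora} = 41.125 − 0.5x_{Mesa}.
Plugging x_{Kora} into Mesa's best response: x_{Mesa} = 349/12 − (1/3)(41.125 − 0.5x_{Mesa}) ⇒ (5/6)x_{Mesa} = 15.375, so x_{Mesa} = 18.45.
Then x_{Kora} = 41.125 − 0.5·18.45 = 31.9.
Total extraction: 18.45 + 31.9 = 50.35.

50.35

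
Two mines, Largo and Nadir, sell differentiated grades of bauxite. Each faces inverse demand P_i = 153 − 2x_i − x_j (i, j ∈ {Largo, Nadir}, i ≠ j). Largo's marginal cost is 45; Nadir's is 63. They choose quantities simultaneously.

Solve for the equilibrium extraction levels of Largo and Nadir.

Mine Largo's profit: π = x_{Largo}(153 − 2x_{Largo} − x_{Nadir}) − 45x_{Largo}.
∂π/∂x_{Largo} = 108 − 4x_{Largo} − x_{Nadir} = 0 ⇒ x_{Largo} = 27 − 0.25x_{Nadir}.
Similarly x_{Nadir} = 22.5 − 0.25x_{Largo}.
Plugging x_{Nadir} into Largo's best response: x_{Largo} = 27 − 0.25(22.5 − 0.25x_{Largo}) ⇒ 0.9375x_{Largo} = 21.375, so x_{Largo} = 22.8.
Then x_{Nadir} = 22.5 − 0.25·22.8 = 16.8.

22.8, 16.8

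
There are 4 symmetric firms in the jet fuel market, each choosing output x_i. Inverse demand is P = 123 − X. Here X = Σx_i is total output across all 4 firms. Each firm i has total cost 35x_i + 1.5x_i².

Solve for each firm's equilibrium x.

11

A representative firm's profit is π_i = x_i(123 − X) − 35x_i − 1.5x_i², with X = x_i + Σ_{j≠i} x_j.
First-order condition: 88 − 5x_i − Σ_{j≠i} x_j = 0.
Imposing symmetry (x_j = x for all j) turns Σ_{j≠i} x_j into 3x, so 88 = 8x and x = 11.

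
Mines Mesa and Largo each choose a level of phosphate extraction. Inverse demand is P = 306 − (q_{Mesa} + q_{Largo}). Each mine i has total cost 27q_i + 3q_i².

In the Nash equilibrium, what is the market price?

Mine Mesa's profit: π = q_{Mesa}(306 − (q_{Mesa} + q_{Largo})) − 27q_{Mesa} − 3q_{Mesa}².
∂π/∂q_{Mesa} = 279 − 8q_{Mesa} − q_{Largo} = 0, so q_{Mesa} = 34.875 − 0.125q_{Largo}.
Setting q_{Mesa} = q_{Largo} in the reaction function: q_{Mesa} = 34.875 − 0.125q_{Mesa}, so q_{Mesa} = 34.875 / 1.125 = 31.
Equilibrium price: P = 306 − 62 = 244.

244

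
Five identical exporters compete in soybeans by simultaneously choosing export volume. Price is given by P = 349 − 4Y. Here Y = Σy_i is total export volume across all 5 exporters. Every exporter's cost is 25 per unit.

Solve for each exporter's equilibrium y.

13.5

A representative exporter's profit is π_i = y_i(349 − 4Y) − 25y_i, with Y = y_i + Σ_{j≠i} y_j.
First-order condition: 324 − 8y_i − 4Σ_{j≠i} y_j = 0.
In a symmetric equilibrium every exporter chooses the same y, so Σ_{j≠i} y_j = 4y. The condition becomes 324 − 24y = 0, giving y = 324/24 = 13.5.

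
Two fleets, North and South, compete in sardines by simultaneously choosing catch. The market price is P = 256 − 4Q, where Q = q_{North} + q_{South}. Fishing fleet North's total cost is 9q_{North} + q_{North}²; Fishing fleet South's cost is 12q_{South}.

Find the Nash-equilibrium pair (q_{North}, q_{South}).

Fishing fleet North's profit: π = q_{North}(256 − 4(q_{North} + q_{South})) − 9q_{North} − q_{North}².
∂π/∂q_{North} = 247 − 10q_{North} − 4q_{South} = 0, so q_{North} = 24.7 − 0.4q_{South}.
For South: ∂π/∂q_{South} = 244 − 8q_{South} − 4q_{North} = 0 ⇒ q_{South} = 30.5 − 0.5q_{North}.
Solving the two reaction functions simultaneously: (1 − (−0.4)(−0.5))q_{North} = 24.7 − 0.4·30.5, so 0.8q_{North} = 12.5 and q_{North} = 15.625.
Then q_{South} = 30.5 − 0.5·15.625 = 22.6875.

15.625, 22.6875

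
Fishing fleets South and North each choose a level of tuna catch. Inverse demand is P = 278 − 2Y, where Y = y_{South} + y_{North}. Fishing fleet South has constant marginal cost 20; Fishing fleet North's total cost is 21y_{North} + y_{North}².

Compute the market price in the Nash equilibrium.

123.4

Fishing fleet South's profit: π = y_{South}(278 − 2(y_{South} + y_{North})) − 20y_{South}.
∂π/∂y_{South} = 258 − 4y_{South} − 2y_{North} = 0, so y_{South} = 64.5 − 0.5y_{North}.
For North: ∂π/∂y_{North} = 257 − 6y_{North} − 2y_{South} = 0 ⇒ y_{North} = 257/6 − (1/3)y_{South}.
Substituting the second reaction function into the first: y_{South} = 64.5 − 0.5(257/6 − (1/3)y_{South}), which gives (5/6)y_{South} = 517/12 ⇒ y_{South} = 51.7.
Then y_{North} = 257/6 − (1/3)·51.7 = 25.6.
Equilibrium price: P = 278 − 2·77.3 = 123.4.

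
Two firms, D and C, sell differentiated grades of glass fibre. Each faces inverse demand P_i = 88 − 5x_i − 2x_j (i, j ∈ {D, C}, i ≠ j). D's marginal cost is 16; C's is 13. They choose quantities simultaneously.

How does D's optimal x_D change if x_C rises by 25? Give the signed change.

-5

Firm D's profit: π = x_D(88 − 5x_D − 2x_C) − 16x_D.
∂π/∂x_D = 72 − 10x_D − 2x_C = 0 ⇒ x_D = 7.2 − 0.2x_C.
The reaction-function slope is −0.2, so a 25-unit rise in x_C moves x_D by −0.2 × 25 = −5. D's best response falls — the actions are strategic substitutes.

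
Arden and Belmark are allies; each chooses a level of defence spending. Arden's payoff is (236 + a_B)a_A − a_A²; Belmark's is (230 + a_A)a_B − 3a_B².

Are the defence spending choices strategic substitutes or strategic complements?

Expanding Arden's payoff: 236a_A + a_Ba_A − a_A².
∂π/∂a_A = 236 + a_B − 2a_A = 0, so a_A = 118 + 0.5a_B.
The best-response slope da_A/da_B = 0.5 > 0: the reaction function is upward-sloping, so the choices are strategic complements.

strategic complements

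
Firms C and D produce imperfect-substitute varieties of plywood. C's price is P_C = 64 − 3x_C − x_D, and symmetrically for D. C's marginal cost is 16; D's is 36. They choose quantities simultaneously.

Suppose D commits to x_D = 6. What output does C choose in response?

7

Firm C's profit: π = x_C(64 − 3x_C − x_D) − 16x_C.
∂π/∂x_C = 48 − 6x_C − x_D = 0 ⇒ x_C = 8 − (1/6)x_D.
At x_D = 6: x_C = 8 − (1/6)·6 = 7.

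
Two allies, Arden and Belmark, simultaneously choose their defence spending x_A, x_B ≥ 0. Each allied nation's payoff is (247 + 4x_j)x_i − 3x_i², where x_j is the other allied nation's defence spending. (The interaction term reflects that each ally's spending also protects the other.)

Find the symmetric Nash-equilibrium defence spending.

Arden's payoff is (247 + 4x_B)x_A − 3x_A².
∂π/∂x_A = 247 + 4x_B − 6x_A = 0, so x_A = 247/6 + (2/3)x_B.
The game is symmetric, so in equilibrium x_B = x_A: the reaction function gives (1/3)x_A = 247/6, hence x_A = 123.5.

123.5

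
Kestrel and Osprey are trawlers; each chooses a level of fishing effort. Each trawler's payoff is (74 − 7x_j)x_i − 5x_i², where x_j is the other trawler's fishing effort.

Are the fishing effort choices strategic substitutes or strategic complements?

strategic substitutes

Kestrel's payoff is (74 − 7x_O)x_K − 5x_K².
∂π/∂x_K = 74 − 7x_O − 10x_K = 0, so x_K = 7.4 − 0.7x_O.
The best-response slope dx_K/dx_O = −0.7 < 0: the reaction function is downward-sloping, so the choices are strategic substitutes.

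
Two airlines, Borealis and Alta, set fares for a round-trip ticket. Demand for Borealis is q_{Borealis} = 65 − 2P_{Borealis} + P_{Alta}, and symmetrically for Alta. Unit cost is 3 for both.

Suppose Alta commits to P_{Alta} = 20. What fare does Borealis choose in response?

22.75

Borealis's profit: π = (P_{Borealis} − 3)(65 − 2P_{Borealis} + P_{Alta}).
∂π/∂P_{Borealis} = 71 − 4P_{Borealis} + P_{Alta} = 0 ⇒ P_{Borealis} = 17.75 + 0.25P_{Alta}.
At P_{Alta} = 20: P_{Borealis} = 17.75 + 0.25·20 = 22.75.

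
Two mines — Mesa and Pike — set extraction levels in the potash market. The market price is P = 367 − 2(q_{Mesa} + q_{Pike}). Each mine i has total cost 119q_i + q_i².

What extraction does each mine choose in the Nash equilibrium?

Mine Mesa's profit: π = q_{Mesa}(367 − 2(q_{Mesa} + q_{Pike})) − 119q_{Mesa} − q_{Mesa}².
∂π/∂q_{Mesa} = 248 − 6q_{Mesa} − 2q_{Pike} = 0, so q_{Mesa} = 124/3 − (1/3)q_{Pike}.
Setting q_{Mesa} = q_{Pike} in the reaction function: q_{Mesa} = 124/3 − (1/3)q_{Mesa}, so q_{Mesa} = (124/3) / (4/3) = 31.

31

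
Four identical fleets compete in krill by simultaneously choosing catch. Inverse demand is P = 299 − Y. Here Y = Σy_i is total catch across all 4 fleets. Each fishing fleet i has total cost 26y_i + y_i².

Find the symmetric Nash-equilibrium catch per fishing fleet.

A representative fishing fleet's profit is π_i = y_i(299 − Y) − 26y_i − y_i², with Y = y_i + Σ_{j≠i} y_j.
First-order condition: 273 − 4y_i − Σ_{j≠i} y_j = 0.
Imposing symmetry (y_j = y for all j) turns Σ_{j≠i} y_j into 3y, so 273 = 7y and y = 39.

39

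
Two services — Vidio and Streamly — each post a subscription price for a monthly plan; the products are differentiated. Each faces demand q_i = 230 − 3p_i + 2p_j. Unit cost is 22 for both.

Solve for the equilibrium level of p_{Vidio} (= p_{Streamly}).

Vidio's profit: π = (p_{Vidio} − 22)(230 − 3p_{Vidio} + 2p_{Streamly}).
∂π/∂p_{Vidio} = 296 − 6p_{Vidio} + 2p_{Streamly} = 0 ⇒ p_{Vidio} = 148/3 + (1/3)p_{Streamly}.
Setting p_{Vidio} = p_{Streamly} in the reaction function: p_{Vidio} = 148/3 + (1/3)p_{Vidio}, so p_{Vidio} = (148/3) / (2/3) = 74.

74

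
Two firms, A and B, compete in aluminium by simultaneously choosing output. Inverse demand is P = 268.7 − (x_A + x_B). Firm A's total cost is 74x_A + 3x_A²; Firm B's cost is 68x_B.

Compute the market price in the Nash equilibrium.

Firm A's profit: π = x_A(268.7 − (x_A + x_B)) − 74x_A − 3x_A².
∂π/∂x_A = 194.7 − 8x_A − x_B = 0, so x_A = 24.3375 − 0.125x_B.
For B: ∂π/∂x_B = 200.7 − 2x_B − x_A = 0 ⇒ x_B = 100.35 − 0.5x_A.
Solving the two reaction functions simultaneously: (1 − (−0.125)(−0.5))x_A = 24.3375 − 0.125·100.35, so 0.9375x_A = 1887/160 and x_A = 12.58.
Then x_B = 100.35 − 0.5·12.58 = 94.06.
Equilibrium price: P = 268.7 − 106.64 = 162.06.

162.06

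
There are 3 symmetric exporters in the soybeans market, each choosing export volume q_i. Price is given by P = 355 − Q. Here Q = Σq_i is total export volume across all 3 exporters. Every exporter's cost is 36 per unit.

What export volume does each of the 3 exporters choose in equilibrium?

A representative exporter's profit is π_i = q_i(355 − Q) − 36q_i, with Q = q_i + Σ_{j≠i} q_j.
First-order condition: 319 − 2q_i − Σ_{j≠i} q_j = 0.
With identical exporters, set every q_j = q: then 319 − 2q − 2q = 0, i.e. q = 319/4 = 79.75.

79.75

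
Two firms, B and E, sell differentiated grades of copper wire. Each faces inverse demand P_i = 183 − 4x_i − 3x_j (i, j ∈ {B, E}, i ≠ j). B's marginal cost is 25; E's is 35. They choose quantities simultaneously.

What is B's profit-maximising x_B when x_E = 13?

14.875

Firm B's profit: π = x_B(183 − 4x_B − 3x_E) − 25x_B.
∂π/∂x_B = 158 − 8x_B − 3x_E = 0 ⇒ x_B = 19.75 − 0.375x_E.
At x_E = 13: x_B = 19.75 − 0.375·13 = 14.875.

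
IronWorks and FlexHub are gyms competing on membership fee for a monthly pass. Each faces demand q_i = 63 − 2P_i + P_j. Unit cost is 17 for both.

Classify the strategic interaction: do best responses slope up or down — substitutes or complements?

strategic complements

IronWorks's profit: π = (P_{IronWorks} − 17)(63 − 2P_{IronWorks} + P_{FlexHub}).
∂π/∂P_{IronWorks} = 97 − 4P_{IronWorks} + P_{FlexHub} = 0 ⇒ P_{IronWorks} = 24.25 + 0.25P_{FlexHub}.
The best-response slope dP_{IronWorks}/dP_{FlexHub} = 0.25 > 0: the reaction function is upward-sloping, so the choices are strategic complements.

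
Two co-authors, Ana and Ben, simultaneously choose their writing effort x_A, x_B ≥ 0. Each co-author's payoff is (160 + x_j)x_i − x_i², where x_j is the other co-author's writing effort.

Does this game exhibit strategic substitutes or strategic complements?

Ana's payoff is (160 + x_B)x_A − x_A².
∂π/∂x_A = 160 + x_B − 2x_A = 0, so x_A = 80 + 0.5x_B.
The best-response slope dx_A/dx_B = 0.5 > 0: the reaction function is upward-sloping, so the choices are strategic complements.

strategic complements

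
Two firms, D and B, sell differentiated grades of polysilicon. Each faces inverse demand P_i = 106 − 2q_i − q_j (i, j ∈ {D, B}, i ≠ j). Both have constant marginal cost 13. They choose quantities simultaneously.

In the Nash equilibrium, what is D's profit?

691.92

Firm D's profit: π = q_D(106 − 2q_D − q_B) − 13q_D.
∂π/∂q_D = 93 − 4q_D − q_B = 0 ⇒ q_D = 23.25 − 0.25q_B.
Setting q_D = q_B in the reaction function: q_D = 23.25 − 0.25q_D, so q_D = 23.25 / 1.25 = 18.6.
P_D = 106 − 2·18.6 − 18.6 = 50.2.
Profit = (50.2 − 13)·18.6 = 691.92.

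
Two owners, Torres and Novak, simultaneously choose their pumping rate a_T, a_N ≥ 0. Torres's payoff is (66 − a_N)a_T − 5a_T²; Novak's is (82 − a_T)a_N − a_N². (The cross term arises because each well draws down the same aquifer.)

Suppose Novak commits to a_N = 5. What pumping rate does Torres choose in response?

6.1

Expanding Torres's payoff: 66a_T − a_Na_T − 5a_T².
∂π/∂a_T = 66 − a_N − 10a_T = 0, so a_T = 6.6 − 0.1a_N.
At a_N = 5: a_T = 6.6 − 0.1·5 = 6.1.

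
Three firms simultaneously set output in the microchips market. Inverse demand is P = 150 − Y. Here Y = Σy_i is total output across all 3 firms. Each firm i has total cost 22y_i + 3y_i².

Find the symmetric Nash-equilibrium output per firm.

A representative firm's profit is π_i = y_i(150 − Y) − 22y_i − 3y_i², with Y = y_i + Σ_{j≠i} y_j.
First-order condition: 128 − 8y_i − Σ_{j≠i} y_j = 0.
With identical firms, set every y_j = y: then 128 − 8y − 2y = 0, i.e. y = 128/10 = 12.8.

12.8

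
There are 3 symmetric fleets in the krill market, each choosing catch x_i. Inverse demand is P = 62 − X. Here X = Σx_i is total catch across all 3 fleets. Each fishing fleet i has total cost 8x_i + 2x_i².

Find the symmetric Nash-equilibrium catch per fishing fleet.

6.75

A representative fishing fleet's profit is π_i = x_i(62 − X) − 8x_i − 2x_i², with X = x_i + Σ_{j≠i} x_j.
First-order condition: 54 − 6x_i − Σ_{j≠i} x_j = 0.
In a symmetric equilibrium every fishing fleet chooses the same x, so Σ_{j≠i} x_j = 2x. The condition becomes 54 − 8x = 0, giving x = 54/8 = 6.75.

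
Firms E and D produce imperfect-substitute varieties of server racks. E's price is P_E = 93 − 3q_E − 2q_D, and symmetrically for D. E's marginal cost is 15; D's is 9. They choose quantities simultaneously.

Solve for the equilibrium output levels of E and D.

9.375, 10.875

Firm E's profit: π = q_E(93 − 3q_E − 2q_D) − 15q_E.
∂π/∂q_E = 78 − 6q_E − 2q_D = 0 ⇒ q_E = 13 − (1/3)q_D.
Similarly q_D = 14 − (1/3)q_E.
Plugging q_D into E's best response: q_E = 13 − (1/3)(14 − (1/3)q_E) ⇒ (8/9)q_E = 25/3, so q_E = 9.375.
Then q_D = 14 − (1/3)·9.375 = 10.875.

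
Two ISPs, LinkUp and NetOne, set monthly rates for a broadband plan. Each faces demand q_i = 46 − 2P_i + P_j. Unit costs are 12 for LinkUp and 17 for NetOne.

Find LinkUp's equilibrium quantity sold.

24

LinkUp's profit: π = (P_{LinkUp} − 12)(46 − 2P_{LinkUp} + P_{NetOne}).
∂π/∂P_{LinkUp} = 70 − 4P_{LinkUp} + P_{NetOne} = 0 ⇒ P_{LinkUp} = 17.5 + 0.25P_{NetOne}.
Similarly P_{NetOne} = 20 + 0.25P_{LinkUp}.
Substituting the second reaction function into the first: P_{LinkUp} = 17.5 + 0.25(20 + 0.25P_{LinkUp}), which gives 0.9375P_{LinkUp} = 22.5 ⇒ P_{LinkUp} = 24.
Then P_{NetOne} = 20 + 0.25·24 = 26.
q_{LinkUp} = 46 − 2·24 + 26 = 24.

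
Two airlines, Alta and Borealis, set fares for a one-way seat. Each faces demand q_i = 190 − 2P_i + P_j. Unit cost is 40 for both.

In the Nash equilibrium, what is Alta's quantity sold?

100

Alta's profit: π = (P_{Alta} − 40)(190 − 2P_{Alta} + P_{Borealis}).
∂π/∂P_{Alta} = 270 − 4P_{Alta} + P_{Borealis} = 0 ⇒ P_{Alta} = 67.5 + 0.25P_{Borealis}.
Setting P_{Alta} = P_{Borealis} in the reaction function: P_{Alta} = 67.5 + 0.25P_{Alta}, so P_{Alta} = 67.5 / 0.75 = 90.
q_{Alta} = 190 − 2·90 + 90 = 100.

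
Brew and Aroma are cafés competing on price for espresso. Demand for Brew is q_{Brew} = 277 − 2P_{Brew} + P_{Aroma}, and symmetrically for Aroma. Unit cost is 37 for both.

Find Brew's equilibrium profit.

12800

Brew's profit: π = (P_{Brew} − 37)(277 − 2P_{Brew} + P_{Aroma}).
∂π/∂P_{Brew} = 351 − 4P_{Brew} + P_{Aroma} = 0 ⇒ P_{Brew} = 87.75 + 0.25P_{Aroma}.
The game is symmetric, so in equilibrium P_{Aroma} = P_{Brew}: the reaction function gives 0.75P_{Brew} = 87.75, hence P_{Brew} = 117.
q_{Brew} = 277 − 2·117 + 117 = 160.
Profit = (117 − 37)·160 = 12800.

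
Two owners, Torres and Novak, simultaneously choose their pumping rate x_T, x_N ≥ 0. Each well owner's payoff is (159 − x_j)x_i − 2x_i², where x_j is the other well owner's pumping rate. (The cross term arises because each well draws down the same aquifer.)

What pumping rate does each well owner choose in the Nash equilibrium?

31.8

Torres's payoff is (159 − x_N)x_T − 2x_T².
∂π/∂x_T = 159 − x_N − 4x_T = 0, so x_T = 39.75 − 0.25x_N.
The game is symmetric, so in equilibrium x_N = x_T: the reaction function gives 1.25x_T = 39.75, hence x_T = 31.8.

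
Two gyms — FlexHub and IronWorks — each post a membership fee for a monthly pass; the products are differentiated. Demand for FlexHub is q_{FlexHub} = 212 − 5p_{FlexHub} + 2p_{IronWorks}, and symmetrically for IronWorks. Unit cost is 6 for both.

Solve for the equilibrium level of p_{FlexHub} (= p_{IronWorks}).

30.25

FlexHub's profit: π = (p_{FlexHub} − 6)(212 − 5p_{FlexHub} + 2p_{IronWorks}).
∂π/∂p_{FlexHub} = 242 − 10p_{FlexHub} + 2p_{IronWorks} = 0 ⇒ p_{FlexHub} = 24.2 + 0.2p_{IronWorks}.
By symmetry p_{IronWorks} = p_{FlexHub}; substituting into the reaction function, 0.8p_{FlexHub} = 24.2 and p_{FlexHub} = 30.25.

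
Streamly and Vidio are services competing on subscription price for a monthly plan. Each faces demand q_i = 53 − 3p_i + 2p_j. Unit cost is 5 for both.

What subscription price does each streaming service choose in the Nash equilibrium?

Streamly's profit: π = (p_{Streamly} − 5)(53 − 3p_{Streamly} + 2p_{Vidio}).
∂π/∂p_{Streamly} = 68 − 6p_{Streamly} + 2p_{Vidio} = 0 ⇒ p_{Streamly} = 34/3 + (1/3)p_{Vidio}.
The game is symmetric, so in equilibrium p_{Vidio} = p_{Streamly}: the reaction function gives (2/3)p_{Streamly} = 34/3, hence p_{Streamly} = 17.

17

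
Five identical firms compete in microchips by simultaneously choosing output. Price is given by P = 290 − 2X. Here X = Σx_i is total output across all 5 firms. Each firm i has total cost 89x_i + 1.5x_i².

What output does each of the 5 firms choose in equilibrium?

13.4

A representative firm's profit is π_i = x_i(290 − 2X) − 89x_i − 1.5x_i², with X = x_i + Σ_{j≠i} x_j.
First-order condition: 201 − 7x_i − 2Σ_{j≠i} x_j = 0.
In a symmetric equilibrium every firm chooses the same x, so Σ_{j≠i} x_j = 4x. The condition becomes 201 − 15x = 0, giving x = 201/15 = 13.4.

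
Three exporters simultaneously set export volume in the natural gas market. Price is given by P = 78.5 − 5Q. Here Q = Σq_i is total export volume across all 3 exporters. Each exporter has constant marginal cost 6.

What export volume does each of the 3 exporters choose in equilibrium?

3.625

A representative exporter's profit is π_i = q_i(78.5 − 5Q) − 6q_i, with Q = q_i + Σ_{j≠i} q_j.
First-order condition: 72.5 − 10q_i − 5Σ_{j≠i} q_j = 0.
In a symmetric equilibrium every exporter chooses the same q, so Σ_{j≠i} q_j = 2q. The condition becomes 72.5 − 20q = 0, giving q = 72.5/20 = 3.625.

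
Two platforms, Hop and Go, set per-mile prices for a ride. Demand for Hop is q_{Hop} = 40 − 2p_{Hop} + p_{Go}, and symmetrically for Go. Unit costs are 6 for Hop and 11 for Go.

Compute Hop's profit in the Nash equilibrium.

288

Hop's profit: π = (p_{Hop} − 6)(40 − 2p_{Hop} + p_{Go}).
∂π/∂p_{Hop} = 52 − 4p_{Hop} + p_{Go} = 0 ⇒ p_{Hop} = 13 + 0.25p_{Go}.
Similarly p_{Go} = 15.5 + 0.25p_{Hop}.
Solving the two reaction functions simultaneously: (1 − (0.25)(0.25))p_{Hop} = 13 + 0.25·15.5, so 0.9375p_{Hop} = 16.875 and p_{Hop} = 18.
Then p_{Go} = 15.5 + 0.25·18 = 20.
q_{Hop} = 40 − 2·18 + 20 = 24.
Profit = (18 − 6)·24 = 288.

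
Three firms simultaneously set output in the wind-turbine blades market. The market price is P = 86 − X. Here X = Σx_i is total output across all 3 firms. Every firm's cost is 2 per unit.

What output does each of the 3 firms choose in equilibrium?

A representative firm's profit is π_i = x_i(86 − X) − 2x_i, with X = x_i + Σ_{j≠i} x_j.
First-order condition: 84 − 2x_i − Σ_{j≠i} x_j = 0.
Imposing symmetry (x_j = x for all j) turns Σ_{j≠i} x_j into 2x, so 84 = 4x and x = 21.

21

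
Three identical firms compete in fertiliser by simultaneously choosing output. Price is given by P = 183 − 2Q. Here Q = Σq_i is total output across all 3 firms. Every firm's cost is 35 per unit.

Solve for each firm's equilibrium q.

A representative firm's profit is π_i = q_i(183 − 2Q) − 35q_i, with Q = q_i + Σ_{j≠i} q_j.
First-order condition: 148 − 4q_i − 2Σ_{j≠i} q_j = 0.
In a symmetric equilibrium every firm chooses the same q, so Σ_{j≠i} q_j = 2q. The condition becomes 148 − 8q = 0, giving q = 148/8 = 18.5.

18.5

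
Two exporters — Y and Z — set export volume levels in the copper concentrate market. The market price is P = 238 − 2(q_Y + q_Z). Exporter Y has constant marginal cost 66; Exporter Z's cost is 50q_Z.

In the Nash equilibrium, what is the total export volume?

Exporter Y's profit: π = q_Y(238 − 2(q_Y + q_Z)) − 66q_Y.
∂π/∂q_Y = 172 − 4q_Y − 2q_Z = 0, so q_Y = 43 − 0.5q_Z.
By the same steps for Z: q_Z = 47 − 0.5q_Y.
Substituting the second reaction function into the first: q_Y = 43 − 0.5(47 − 0.5q_Y), which gives 0.75q_Y = 19.5 ⇒ q_Y = 26.
Then q_Z = 47 − 0.5·26 = 34.
Total export volume: 26 + 34 = 60.

60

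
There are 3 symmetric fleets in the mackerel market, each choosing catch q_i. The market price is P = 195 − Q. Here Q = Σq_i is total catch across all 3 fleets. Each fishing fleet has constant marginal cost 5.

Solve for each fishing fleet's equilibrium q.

47.5

A representative fishing fleet's profit is π_i = q_i(195 − Q) − 5q_i, with Q = q_i + Σ_{j≠i} q_j.
First-order condition: 190 − 2q_i − Σ_{j≠i} q_j = 0.
Imposing symmetry (q_j = q for all j) turns Σ_{j≠i} q_j into 2q, so 190 = 4q and q = 47.5.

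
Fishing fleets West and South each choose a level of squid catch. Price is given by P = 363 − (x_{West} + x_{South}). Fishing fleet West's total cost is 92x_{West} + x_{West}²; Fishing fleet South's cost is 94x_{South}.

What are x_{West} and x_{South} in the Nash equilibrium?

39, 115

Fishing fleet West's profit: π = x_{West}(363 − (x_{West} + x_{South})) − 92x_{West} − x_{West}².
∂π/∂x_{West} = 271 − 4x_{West} − x_{South} = 0, so x_{West} = 67.75 − 0.25x_{South}.
For South: ∂π/∂x_{South} = 269 − 2x_{South} − x_{West} = 0 ⇒ x_{South} = 134.5 − 0.5x_{West}.
Plugging x_{South} into West's best response: x_{West} = 67.75 − 0.25(134.5 − 0.5x_{West}) ⇒ 0.875x_{West} = 34.125, so x_{West} = 39.
Then x_{South} = 134.5 − 0.5·39 = 115.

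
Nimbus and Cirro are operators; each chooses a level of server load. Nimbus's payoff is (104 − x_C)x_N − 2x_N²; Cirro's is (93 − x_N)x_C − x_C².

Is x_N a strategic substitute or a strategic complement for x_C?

Expanding Nimbus's payoff: 104x_N − x_Cx_N − 2x_N².
∂π/∂x_N = 104 − x_C − 4x_N = 0, so x_N = 26 − 0.25x_C.
The best-response slope dx_N/dx_C = −0.25 < 0: the reaction function is downward-sloping, so the choices are strategic substitutes.

strategic substitutes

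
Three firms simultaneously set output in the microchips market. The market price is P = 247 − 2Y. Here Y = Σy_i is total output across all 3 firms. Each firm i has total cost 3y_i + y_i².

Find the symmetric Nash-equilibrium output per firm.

A representative firm's profit is π_i = y_i(247 − 2Y) − 3y_i − y_i², with Y = y_i + Σ_{j≠i} y_j.
First-order condition: 244 − 6y_i − 2Σ_{j≠i} y_j = 0.
Imposing symmetry (y_j = y for all j) turns Σ_{j≠i} y_j into 2y, so 244 = 10y and y = 24.4.

24.4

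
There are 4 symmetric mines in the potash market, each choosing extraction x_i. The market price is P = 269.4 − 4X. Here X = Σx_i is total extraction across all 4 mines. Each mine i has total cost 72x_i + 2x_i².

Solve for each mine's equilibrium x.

8.225

A representative mine's profit is π_i = x_i(269.4 − 4X) − 72x_i − 2x_i², with X = x_i + Σ_{j≠i} x_j.
First-order condition: 197.4 − 12x_i − 4Σ_{j≠i} x_j = 0.
In a symmetric equilibrium every mine chooses the same x, so Σ_{j≠i} x_j = 3x. The condition becomes 197.4 − 24x = 0, giving x = 197.4/24 = 8.225.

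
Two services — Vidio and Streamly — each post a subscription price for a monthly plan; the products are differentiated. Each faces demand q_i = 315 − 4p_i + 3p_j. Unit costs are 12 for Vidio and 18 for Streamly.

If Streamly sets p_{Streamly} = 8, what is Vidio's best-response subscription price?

Vidio's profit: π = (p_{Vidio} − 12)(315 − 4p_{Vidio} + 3p_{Streamly}).
∂π/∂p_{Vidio} = 363 − 8p_{Vidio} + 3p_{Streamly} = 0 ⇒ p_{Vidio} = 45.375 + 0.375p_{Streamly}.
At p_{Streamly} = 8: p_{Vidio} = 45.375 + 0.375·8 = 48.375.

48.375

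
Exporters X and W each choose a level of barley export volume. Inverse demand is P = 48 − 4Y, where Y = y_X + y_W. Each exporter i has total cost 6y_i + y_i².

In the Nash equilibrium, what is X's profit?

45

Exporter X's profit: π = y_X(48 − 4(y_X + y_W)) − 6y_X − y_X².
∂π/∂y_X = 42 − 10y_X − 4y_W = 0, so y_X = 4.2 − 0.4y_W.
The game is symmetric, so in equilibrium y_W = y_X: the reaction function gives 1.4y_X = 4.2, hence y_X = 3.
Price P = 48 − 4·6 = 24.
X's profit: (24 − 6)·3 − (3)² = 45.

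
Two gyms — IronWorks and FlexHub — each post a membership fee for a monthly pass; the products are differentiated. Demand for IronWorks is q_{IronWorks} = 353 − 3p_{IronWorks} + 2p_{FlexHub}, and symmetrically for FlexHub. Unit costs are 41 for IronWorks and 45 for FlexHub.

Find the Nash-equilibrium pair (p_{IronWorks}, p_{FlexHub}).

119.75, 121.25

IronWorks's profit: π = (p_{IronWorks} − 41)(353 − 3p_{IronWorks} + 2p_{FlexHub}).
∂π/∂p_{IronWorks} = 476 − 6p_{IronWorks} + 2p_{FlexHub} = 0 ⇒ p_{IronWorks} = 238/3 + (1/3)p_{FlexHub}.
Similarly p_{FlexHub} = 244/3 + (1/3)p_{IronWorks}.
Substituting the second reaction function into the first: p_{IronWorks} = 238/3 + (1/3)(244/3 + (1/3)p_{IronWorks}), which gives (8/9)p_{IronWorks} = 958/9 ⇒ p_{IronWorks} = 119.75.
Then p_{FlexHub} = 244/3 + (1/3)·119.75 = 121.25.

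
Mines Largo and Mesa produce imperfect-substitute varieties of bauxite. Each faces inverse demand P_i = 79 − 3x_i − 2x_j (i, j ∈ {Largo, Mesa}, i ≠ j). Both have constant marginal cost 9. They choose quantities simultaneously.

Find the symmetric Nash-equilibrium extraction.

Mine Largo's profit: π = x_{Largo}(79 − 3x_{Largo} − 2x_{Mesa}) − 9x_{Largo}.
∂π/∂x_{Largo} = 70 − 6x_{Largo} − 2x_{Mesa} = 0 ⇒ x_{Largo} = 35/3 − (1/3)x_{Mesa}.
The game is symmetric, so in equilibrium x_{Mesa} = x_{Largo}: the reaction function gives (4/3)x_{Largo} = 35/3, hence x_{Largo} = 8.75.

8.75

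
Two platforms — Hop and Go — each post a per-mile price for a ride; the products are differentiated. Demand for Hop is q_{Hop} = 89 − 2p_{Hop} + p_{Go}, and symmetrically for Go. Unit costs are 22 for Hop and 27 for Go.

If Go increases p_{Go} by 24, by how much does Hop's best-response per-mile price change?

Hop's profit: π = (p_{Hop} − 22)(89 − 2p_{Hop} + p_{Go}).
∂π/∂p_{Hop} = 133 − 4p_{Hop} + p_{Go} = 0 ⇒ p_{Hop} = 33.25 + 0.25p_{Go}.
The reaction-function slope is 0.25, so a 24-unit rise in p_{Go} moves p_{Hop} by 0.25 × 24 = 6. Hop's best response rises — the actions are strategic complements.

6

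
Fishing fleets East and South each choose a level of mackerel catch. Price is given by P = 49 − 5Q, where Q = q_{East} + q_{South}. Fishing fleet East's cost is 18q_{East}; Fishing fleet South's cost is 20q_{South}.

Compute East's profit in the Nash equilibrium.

Fishing fleet East's profit: π = q_{East}(49 − 5(q_{East} + q_{South})) − 18q_{East}.
∂π/∂q_{East} = 31 − 10q_{East} − 5q_{South} = 0, so q_{East} = 3.1 − 0.5q_{South}.
By the same steps for South: q_{South} = 2.9 − 0.5q_{East}.
Plugging q_{South} into East's best response: q_{East} = 3.1 − 0.5(2.9 − 0.5q_{East}) ⇒ 0.75q_{East} = 1.65, so q_{East} = 2.2.
Then q_{South} = 2.9 − 0.5·2.2 = 1.8.
Price P = 49 − 5·4 = 29.
East's profit: (29 − 18)·2.2 = 24.2.

24.2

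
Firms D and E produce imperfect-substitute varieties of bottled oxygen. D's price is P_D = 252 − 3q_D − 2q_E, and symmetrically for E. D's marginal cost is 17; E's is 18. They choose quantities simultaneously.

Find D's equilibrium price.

105.3125

Firm D's profit: π = q_D(252 − 3q_D − 2q_E) − 17q_D.
∂π/∂q_D = 235 − 6q_D − 2q_E = 0 ⇒ q_D = 235/6 − (1/3)q_E.
Similarly q_E = 39 − (1/3)q_D.
Solving the two reaction functions simultaneously: (1 − (−1/3)(−1/3))q_D = 235/6 − (1/3)·39, so (8/9)q_D = 157/6 and q_D = 29.4375.
Then q_E = 39 − (1/3)·29.4375 = 29.1875.
P_D = 252 − 3·29.4375 − 2·29.1875 = 105.3125.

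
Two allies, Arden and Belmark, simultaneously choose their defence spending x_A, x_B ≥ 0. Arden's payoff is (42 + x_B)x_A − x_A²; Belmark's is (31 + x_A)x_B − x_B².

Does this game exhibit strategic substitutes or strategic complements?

Expanding Arden's payoff: 42x_A + x_Bx_A − x_A².
∂π/∂x_A = 42 + x_B − 2x_A = 0, so x_A = 21 + 0.5x_B.
The best-response slope dx_A/dx_B = 0.5 > 0: the reaction function is upward-sloping, so the choices are strategic complements.

strategic complements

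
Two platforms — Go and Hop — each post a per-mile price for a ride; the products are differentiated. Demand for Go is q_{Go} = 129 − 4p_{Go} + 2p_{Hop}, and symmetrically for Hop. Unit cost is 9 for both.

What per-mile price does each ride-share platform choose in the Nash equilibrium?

27.5

Go's profit: π = (p_{Go} − 9)(129 − 4p_{Go} + 2p_{Hop}).
∂π/∂p_{Go} = 165 − 8p_{Go} + 2p_{Hop} = 0 ⇒ p_{Go} = 20.625 + 0.25p_{Hop}.
The game is symmetric, so in equilibrium p_{Hop} = p_{Go}: the reaction function gives 0.75p_{Go} = 20.625, hence p_{Go} = 27.5.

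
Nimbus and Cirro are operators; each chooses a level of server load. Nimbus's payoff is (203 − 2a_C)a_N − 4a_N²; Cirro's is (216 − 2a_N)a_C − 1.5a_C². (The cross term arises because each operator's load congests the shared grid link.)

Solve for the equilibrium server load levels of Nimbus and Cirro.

Expanding Nimbus's payoff: 203a_N − 2a_Ca_N − 4a_N².
∂π/∂a_N = 203 − 2a_C − 8a_N = 0, so a_N = 25.375 − 0.25a_C.
Likewise for Cirro: a_C = 72 − (2/3)a_N.
Plugging a_C into Nimbus's best response: a_N = 25.375 − 0.25(72 − (2/3)a_N) ⇒ (5/6)a_N = 7.375, so a_N = 8.85.
Then a_C = 72 − (2/3)·8.85 = 66.1.

8.85, 66.1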